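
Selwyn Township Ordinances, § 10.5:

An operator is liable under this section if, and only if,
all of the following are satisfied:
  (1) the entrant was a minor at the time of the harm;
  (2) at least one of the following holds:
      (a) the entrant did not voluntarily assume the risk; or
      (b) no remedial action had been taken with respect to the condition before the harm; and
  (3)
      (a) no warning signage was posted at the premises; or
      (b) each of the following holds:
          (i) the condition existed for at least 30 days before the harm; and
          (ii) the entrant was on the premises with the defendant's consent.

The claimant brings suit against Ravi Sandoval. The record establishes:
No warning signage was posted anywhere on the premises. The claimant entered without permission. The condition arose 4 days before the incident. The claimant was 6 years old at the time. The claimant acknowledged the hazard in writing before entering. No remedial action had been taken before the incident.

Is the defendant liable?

Yes — liable.

(1) entrant a minor — met.
(a) no assumed risk — fails.
(b) no remedial action — satisfied.
So (2) is satisfied (F OR T).
(a) no signage posted — holds.
(i) condition ≥30 days old — not satisfied.
(ii) consent to enter — not satisfied.
So (b) is not satisfied (F AND F).
So (3) is satisfied (T OR F).
Overall = T AND T AND T = true.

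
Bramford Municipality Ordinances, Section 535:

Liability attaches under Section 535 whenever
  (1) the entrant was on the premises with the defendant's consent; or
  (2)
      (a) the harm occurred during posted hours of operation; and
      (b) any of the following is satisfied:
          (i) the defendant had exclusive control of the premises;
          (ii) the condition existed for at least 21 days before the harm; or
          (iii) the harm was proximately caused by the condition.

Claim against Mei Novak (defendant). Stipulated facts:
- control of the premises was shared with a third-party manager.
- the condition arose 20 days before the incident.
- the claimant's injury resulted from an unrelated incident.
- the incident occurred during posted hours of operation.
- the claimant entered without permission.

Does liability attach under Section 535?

(1) consent to enter — not satisfied.
(a) during posted hours — satisfied.
(i) exclusive control — not met.
(ii) condition ≥21 days old — not met.
(iii) proximate cause — fails.
(b): F OR F OR F → false.
So (2) is not satisfied (T AND F).
So Overall is not satisfied (F OR F).

No — not liable.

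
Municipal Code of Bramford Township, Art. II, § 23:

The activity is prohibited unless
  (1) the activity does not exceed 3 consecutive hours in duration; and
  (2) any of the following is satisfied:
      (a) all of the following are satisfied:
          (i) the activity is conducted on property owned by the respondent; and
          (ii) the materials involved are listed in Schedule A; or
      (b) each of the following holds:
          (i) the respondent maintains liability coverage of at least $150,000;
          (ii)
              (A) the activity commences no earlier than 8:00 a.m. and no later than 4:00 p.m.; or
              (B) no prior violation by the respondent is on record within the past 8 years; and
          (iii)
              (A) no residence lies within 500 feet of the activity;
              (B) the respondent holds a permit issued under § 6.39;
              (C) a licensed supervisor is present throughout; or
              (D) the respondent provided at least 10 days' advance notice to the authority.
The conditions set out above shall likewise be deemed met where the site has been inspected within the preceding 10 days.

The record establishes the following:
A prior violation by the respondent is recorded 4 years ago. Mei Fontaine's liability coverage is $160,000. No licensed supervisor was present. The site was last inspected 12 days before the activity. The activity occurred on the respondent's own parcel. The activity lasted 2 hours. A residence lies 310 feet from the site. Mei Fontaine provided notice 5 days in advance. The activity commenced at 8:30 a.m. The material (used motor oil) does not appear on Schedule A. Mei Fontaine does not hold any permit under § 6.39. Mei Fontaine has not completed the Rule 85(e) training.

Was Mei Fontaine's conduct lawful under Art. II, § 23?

(1) ≤ 3 hrs duration — holds.
(i) own property — holds.
(ii) Schedule A material — not met.
So (a) is not satisfied (T AND F).
(i) coverage ≥ $150,000 — met.
(A) start within hours — met.
(B) no prior violation — not satisfied.
(ii): T OR F → true.
(A) no residence in 500 ft — fails.
(B) holds permit — not satisfied.
(C) supervisor present — not met.
(D) ≥10 days' notice — not satisfied.
So (iii) is not satisfied (F OR F OR F OR F).
(b): T AND T AND F → false.
(2) = F OR F = false.
Overall: T AND F → false.
Exception (site inspected) — not satisfied.
Result: main false OR exception false → false.

No — unlawful.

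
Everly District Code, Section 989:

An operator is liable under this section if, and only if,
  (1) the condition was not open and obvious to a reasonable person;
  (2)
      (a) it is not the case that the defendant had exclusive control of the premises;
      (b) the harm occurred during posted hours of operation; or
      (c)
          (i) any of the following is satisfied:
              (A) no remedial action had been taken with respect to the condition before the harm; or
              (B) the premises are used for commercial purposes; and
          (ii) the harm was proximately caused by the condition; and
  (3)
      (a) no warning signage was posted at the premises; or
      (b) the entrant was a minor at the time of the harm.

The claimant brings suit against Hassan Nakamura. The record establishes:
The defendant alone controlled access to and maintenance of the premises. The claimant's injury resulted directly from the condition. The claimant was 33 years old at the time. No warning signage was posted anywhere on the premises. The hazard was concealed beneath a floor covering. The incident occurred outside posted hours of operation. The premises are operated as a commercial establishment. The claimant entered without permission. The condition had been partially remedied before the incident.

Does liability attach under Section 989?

(1) not open/obvious — met.
(a) not (exclusive control) — not met.
(b) during posted hours — fails.
(A) no remedial action — not satisfied.
(B) commercial use — satisfied.
So (i) is satisfied (F OR T).
(ii) proximate cause — holds.
(c): T AND T → true.
(2) = F OR F OR T = true.
(a) no signage posted — satisfied.
(b) entrant a minor — not satisfied.
So (3) is satisfied (T OR F).
Overall: T AND T AND T → true.

Yes — liable.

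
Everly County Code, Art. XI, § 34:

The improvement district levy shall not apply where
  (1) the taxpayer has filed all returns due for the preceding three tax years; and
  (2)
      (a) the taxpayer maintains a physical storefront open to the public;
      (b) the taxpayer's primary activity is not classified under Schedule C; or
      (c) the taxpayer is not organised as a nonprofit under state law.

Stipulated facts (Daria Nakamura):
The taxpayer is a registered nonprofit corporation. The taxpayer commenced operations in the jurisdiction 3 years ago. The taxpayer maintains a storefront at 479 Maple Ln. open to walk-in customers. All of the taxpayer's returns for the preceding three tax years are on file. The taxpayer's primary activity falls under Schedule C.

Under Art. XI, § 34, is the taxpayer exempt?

Yes — exempt.

(1) returns current — satisfied.
(a) has storefront — met.
(b) not (Schedule C activity) — not met.
(c) not (nonprofit) — not satisfied.
(2) = T OR F OR F = true.
So Overall is satisfied (T AND T).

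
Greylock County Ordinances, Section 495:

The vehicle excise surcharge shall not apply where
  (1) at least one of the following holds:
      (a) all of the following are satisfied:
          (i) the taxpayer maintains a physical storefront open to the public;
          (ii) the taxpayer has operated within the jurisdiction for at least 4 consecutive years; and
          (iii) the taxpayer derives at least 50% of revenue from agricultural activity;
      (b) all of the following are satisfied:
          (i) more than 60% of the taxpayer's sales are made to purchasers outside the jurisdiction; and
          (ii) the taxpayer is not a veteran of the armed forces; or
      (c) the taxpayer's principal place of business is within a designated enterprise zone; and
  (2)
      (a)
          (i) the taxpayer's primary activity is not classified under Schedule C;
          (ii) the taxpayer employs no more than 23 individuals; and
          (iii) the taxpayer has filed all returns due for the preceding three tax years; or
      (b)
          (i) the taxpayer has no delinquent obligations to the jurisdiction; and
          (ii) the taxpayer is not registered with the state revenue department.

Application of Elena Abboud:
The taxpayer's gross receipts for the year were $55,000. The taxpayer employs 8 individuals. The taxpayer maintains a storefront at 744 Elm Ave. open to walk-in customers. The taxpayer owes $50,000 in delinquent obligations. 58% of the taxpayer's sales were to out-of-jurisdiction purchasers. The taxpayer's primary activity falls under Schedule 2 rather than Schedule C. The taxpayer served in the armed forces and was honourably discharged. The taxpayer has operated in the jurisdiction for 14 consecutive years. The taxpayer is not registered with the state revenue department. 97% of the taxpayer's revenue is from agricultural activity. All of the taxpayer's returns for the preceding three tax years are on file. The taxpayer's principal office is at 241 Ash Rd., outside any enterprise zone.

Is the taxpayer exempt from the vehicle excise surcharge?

(i) has storefront — met.
(ii) ≥ 4 yrs in jurisdiction — holds.
(iii) ≥50% agricultural — met.
(a) = T AND T AND T = true.
(i) >60% out-of-jur. sales — fails.
(ii) not (veteran) — not met.
(b): F AND F → false.
(c) in enterprise zone — not met.
So (1) is satisfied (T OR F OR F).
(i) not (Schedule C activity) — met.
(ii) ≤ 23 employees — satisfied.
(iii) returns current — satisfied.
(a) = T AND T AND T = true.
(i) no delinquency — not met.
(ii) not (state-registered) — met.
(b) = F AND T = false.
(2) = T OR F = true.
Overall = T AND T = true.

Yes — exempt.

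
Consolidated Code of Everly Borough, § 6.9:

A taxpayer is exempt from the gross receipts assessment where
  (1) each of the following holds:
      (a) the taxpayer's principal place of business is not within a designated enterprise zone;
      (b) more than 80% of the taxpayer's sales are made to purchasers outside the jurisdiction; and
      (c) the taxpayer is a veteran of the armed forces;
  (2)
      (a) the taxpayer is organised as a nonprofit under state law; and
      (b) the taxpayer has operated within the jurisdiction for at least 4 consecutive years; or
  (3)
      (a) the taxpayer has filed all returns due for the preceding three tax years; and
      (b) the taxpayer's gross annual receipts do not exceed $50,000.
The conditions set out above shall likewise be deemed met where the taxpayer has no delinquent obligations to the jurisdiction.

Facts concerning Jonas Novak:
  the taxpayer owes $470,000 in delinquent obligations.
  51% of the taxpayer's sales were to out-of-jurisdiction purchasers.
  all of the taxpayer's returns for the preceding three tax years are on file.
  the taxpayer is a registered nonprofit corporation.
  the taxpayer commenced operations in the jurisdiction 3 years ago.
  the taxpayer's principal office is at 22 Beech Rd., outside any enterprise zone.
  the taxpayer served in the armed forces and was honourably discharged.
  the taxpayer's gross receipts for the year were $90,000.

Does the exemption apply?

(a) not (in enterprise zone) — satisfied.
(b) >80% out-of-jur. sales — fails.
(c) veteran — met.
(1) = T AND F AND T = false.
(a) nonprofit — satisfied.
(b) ≥ 4 yrs in jurisdiction — not met.
So (2) is not satisfied (T AND F).
(a) returns current — met.
(b) receipts ≤ $50,000 — fails.
(3) = T AND F = false.
So Overall is not satisfied (F OR F OR F).
Exception (no delinquency) — not satisfied.
Result: main false OR exception false → false.

No — not exempt.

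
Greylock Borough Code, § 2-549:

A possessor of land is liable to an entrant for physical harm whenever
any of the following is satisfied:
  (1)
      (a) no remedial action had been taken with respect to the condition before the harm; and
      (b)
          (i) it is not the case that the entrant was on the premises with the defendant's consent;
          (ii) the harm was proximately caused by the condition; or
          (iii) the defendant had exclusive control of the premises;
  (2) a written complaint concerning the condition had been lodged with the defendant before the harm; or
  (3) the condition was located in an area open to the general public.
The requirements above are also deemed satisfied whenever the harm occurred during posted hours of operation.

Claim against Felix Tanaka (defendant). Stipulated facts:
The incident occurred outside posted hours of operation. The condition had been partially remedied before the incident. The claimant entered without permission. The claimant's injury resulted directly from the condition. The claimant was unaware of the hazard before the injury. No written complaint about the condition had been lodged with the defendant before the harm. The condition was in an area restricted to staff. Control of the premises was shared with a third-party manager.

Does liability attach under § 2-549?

No — not liable.

(a) no remedial action — not met.
(i) not (consent to enter) — holds.
(ii) proximate cause — met.
(iii) exclusive control — not met.
(b): T OR T OR F → true.
(1): F AND T → false.
(2) complaint lodged — not met.
(3) public area — not satisfied.
Overall = F OR F OR F = false.
Exception (during posted hours) — not satisfied.
Result: main false OR exception false → false.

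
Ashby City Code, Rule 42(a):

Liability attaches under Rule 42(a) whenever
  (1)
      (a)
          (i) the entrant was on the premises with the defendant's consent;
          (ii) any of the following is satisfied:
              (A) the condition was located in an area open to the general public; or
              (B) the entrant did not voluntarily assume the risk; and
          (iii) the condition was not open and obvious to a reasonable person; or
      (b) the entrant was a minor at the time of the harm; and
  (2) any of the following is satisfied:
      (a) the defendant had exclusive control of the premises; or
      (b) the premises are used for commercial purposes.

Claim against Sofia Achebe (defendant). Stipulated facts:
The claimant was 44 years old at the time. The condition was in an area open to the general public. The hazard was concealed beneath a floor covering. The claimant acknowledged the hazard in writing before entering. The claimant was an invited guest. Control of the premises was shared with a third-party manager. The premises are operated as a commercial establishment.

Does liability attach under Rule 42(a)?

Yes — liable.

(i) consent to enter — holds.
(A) public area — holds.
(B) no assumed risk — fails.
(ii): T OR F → true.
(iii) not open/obvious — holds.
So (a) is satisfied (T AND T AND T).
(b) entrant a minor — not met.
So (1) is satisfied (T OR F).
(a) exclusive control — not met.
(b) commercial use — met.
(2) = F OR T = true.
So Overall is satisfied (T AND T).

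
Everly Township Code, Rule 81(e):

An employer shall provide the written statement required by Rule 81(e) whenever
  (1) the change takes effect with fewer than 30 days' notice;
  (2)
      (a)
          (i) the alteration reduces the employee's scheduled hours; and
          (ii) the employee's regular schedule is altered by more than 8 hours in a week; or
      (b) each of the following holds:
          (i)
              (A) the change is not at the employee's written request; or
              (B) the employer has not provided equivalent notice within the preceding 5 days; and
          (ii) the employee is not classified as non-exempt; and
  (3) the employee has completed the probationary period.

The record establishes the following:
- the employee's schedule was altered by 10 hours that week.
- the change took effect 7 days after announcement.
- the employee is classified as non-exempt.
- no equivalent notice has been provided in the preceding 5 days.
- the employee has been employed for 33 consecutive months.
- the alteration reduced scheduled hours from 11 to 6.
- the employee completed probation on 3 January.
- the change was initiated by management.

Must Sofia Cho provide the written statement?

Yes — required.

(1) < 30 days' notice — met.
(i) hours reduced — met.
(ii) schedule shift > 8h — met.
(a): T AND T → true.
(A) not employee-requested — met.
(B) no recent notice — holds.
So (i) is satisfied (T OR T).
(ii) not (non-exempt) — fails.
(b): T AND F → false.
(2) = T OR F = true.
(3) past probation — satisfied.
So Overall is satisfied (T AND T AND T).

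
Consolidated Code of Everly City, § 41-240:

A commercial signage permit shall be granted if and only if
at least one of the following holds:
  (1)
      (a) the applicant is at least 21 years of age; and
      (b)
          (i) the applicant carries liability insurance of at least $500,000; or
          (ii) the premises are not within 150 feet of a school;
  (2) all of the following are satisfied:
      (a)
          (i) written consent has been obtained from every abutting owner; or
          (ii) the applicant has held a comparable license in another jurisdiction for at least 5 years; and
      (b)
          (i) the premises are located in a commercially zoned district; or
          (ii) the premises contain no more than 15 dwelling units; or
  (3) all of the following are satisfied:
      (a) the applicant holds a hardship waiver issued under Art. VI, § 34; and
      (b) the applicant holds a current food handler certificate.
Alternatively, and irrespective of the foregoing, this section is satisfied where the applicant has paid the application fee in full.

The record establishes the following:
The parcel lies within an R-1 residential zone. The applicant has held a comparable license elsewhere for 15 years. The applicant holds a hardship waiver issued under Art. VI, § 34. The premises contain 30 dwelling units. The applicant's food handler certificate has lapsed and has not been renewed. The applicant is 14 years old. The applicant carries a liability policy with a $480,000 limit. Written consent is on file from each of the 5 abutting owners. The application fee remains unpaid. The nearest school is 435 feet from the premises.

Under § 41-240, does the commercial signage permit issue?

(a) age ≥ 21 — not satisfied.
(i) insurance ≥ $500,000 — not met.
(ii) ≥150 ft from school — holds.
(b) = F OR T = true.
(1): F AND T → false.
(i) all abutters consent — met.
(ii) prior license ≥ 5 yr — satisfied.
(a) = T OR T = true.
(i) commercially zoned — not met.
(ii) ≤ 15 units — fails.
(b): F OR F → false.
(2): T AND F → false.
(a) hardship waiver — holds.
(b) food handler cert. — not met.
So (3) is not satisfied (T AND F).
Overall: F OR F OR F → false.
Exception (fee paid) — not satisfied.
Result: main false OR exception false → false.

No — denied.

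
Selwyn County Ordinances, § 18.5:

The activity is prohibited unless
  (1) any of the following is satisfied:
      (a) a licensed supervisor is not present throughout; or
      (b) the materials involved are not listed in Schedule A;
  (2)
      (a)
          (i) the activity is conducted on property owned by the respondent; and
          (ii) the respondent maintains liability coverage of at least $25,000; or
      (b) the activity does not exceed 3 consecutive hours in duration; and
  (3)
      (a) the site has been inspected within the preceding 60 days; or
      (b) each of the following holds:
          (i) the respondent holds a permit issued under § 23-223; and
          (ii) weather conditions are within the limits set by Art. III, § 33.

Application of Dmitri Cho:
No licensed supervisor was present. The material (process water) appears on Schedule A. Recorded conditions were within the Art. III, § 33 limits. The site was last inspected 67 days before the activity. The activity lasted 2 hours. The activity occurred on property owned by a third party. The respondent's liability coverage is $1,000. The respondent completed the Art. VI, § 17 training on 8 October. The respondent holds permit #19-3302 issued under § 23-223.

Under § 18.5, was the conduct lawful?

(a) not (supervisor present) — satisfied.
(b) not (Schedule A material) — fails.
(1): T OR F → true.
(i) own property — not met.
(ii) coverage ≥ $25,000 — not satisfied.
(a) = F AND F = false.
(b) ≤ 3 hrs duration — satisfied.
So (2) is satisfied (F OR T).
(a) site inspected — not met.
(i) holds permit — holds.
(ii) weather ok — met.
(b): T AND T → true.
So (3) is satisfied (F OR T).
Overall: T AND T AND T → true.

Yes — lawful.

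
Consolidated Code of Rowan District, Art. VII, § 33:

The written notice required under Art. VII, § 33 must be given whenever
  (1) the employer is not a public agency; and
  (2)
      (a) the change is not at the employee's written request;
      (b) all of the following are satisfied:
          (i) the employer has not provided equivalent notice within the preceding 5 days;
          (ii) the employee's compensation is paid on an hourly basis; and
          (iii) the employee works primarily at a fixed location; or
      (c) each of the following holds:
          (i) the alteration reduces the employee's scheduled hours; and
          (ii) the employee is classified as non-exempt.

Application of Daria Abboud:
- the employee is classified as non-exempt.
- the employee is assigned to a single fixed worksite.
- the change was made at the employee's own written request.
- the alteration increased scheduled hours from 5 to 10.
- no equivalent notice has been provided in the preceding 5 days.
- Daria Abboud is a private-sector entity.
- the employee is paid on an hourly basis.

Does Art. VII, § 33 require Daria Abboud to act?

(1) not (public agency) — satisfied.
(a) not employee-requested — not satisfied.
(i) no recent notice — holds.
(ii) hourly-paid — met.
(iii) fixed location — met.
(b) = T AND T AND T = true.
(i) hours reduced — fails.
(ii) non-exempt — met.
(c): F AND T → false.
So (2) is satisfied (F OR T OR F).
Overall: T AND T → true.

Yes — required.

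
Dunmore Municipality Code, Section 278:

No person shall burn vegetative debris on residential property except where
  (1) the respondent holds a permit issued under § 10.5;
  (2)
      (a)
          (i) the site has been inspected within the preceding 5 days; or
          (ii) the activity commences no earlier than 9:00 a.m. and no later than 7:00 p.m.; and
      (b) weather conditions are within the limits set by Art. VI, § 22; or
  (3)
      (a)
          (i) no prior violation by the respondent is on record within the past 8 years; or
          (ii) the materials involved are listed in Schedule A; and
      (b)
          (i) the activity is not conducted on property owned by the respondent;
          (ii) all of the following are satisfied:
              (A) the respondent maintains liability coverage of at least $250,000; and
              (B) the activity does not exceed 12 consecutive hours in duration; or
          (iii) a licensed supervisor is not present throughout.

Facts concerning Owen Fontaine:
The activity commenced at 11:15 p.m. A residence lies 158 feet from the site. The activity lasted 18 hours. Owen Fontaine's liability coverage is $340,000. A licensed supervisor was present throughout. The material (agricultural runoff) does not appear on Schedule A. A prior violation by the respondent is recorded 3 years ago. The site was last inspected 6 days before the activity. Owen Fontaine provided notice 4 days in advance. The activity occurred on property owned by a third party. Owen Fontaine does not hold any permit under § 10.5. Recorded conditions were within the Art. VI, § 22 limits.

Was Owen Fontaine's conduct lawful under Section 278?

No — unlawful.

(1) holds permit — not met.
(i) site inspected — not satisfied.
(ii) start within hours — fails.
(a): F OR F → false.
(b) weather ok — holds.
(2): F AND T → false.
(i) no prior violation — not satisfied.
(ii) Schedule A material — not met.
So (a) is not satisfied (F OR F).
(i) not (own property) — holds.
(A) coverage ≥ $250,000 — holds.
(B) ≤ 12 hrs duration — not satisfied.
So (ii) is not satisfied (T AND F).
(iii) not (supervisor present) — not satisfied.
(b) = T OR F OR F = true.
(3): F AND T → false.
So Overall is not satisfied (F OR F OR F).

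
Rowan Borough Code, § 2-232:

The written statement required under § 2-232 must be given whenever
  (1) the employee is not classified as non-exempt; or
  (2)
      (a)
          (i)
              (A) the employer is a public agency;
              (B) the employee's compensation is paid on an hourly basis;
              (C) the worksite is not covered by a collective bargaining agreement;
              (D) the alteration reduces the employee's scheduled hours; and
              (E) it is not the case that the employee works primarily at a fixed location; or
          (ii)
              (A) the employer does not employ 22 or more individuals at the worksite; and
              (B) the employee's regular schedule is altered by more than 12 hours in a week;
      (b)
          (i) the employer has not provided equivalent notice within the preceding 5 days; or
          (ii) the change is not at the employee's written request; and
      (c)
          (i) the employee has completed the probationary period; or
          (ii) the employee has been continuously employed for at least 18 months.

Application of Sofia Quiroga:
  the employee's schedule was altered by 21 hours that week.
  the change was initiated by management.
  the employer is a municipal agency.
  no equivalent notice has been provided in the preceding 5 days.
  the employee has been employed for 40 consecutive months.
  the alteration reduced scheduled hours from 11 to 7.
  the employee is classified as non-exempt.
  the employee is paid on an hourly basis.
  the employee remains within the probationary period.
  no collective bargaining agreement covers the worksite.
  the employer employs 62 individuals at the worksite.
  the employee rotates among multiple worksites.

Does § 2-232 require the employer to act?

Yes — required.

(1) not (non-exempt) — not satisfied.
(A) public agency — satisfied.
(B) hourly-paid — satisfied.
(C) no CBA — satisfied.
(D) hours reduced — met.
(E) not (fixed location) — holds.
(i): T AND T AND T AND T AND T → true.
(A) not (≥ 22 at site) — fails.
(B) schedule shift > 12h — met.
(ii) = F AND T = false.
So (a) is satisfied (T OR F).
(i) no recent notice — met.
(ii) not employee-requested — satisfied.
So (b) is satisfied (T OR T).
(i) past probation — not met.
(ii) tenure ≥ 18 mo. — satisfied.
(c) = F OR T = true.
(2) = T AND T AND T = true.
Overall: F OR T → true.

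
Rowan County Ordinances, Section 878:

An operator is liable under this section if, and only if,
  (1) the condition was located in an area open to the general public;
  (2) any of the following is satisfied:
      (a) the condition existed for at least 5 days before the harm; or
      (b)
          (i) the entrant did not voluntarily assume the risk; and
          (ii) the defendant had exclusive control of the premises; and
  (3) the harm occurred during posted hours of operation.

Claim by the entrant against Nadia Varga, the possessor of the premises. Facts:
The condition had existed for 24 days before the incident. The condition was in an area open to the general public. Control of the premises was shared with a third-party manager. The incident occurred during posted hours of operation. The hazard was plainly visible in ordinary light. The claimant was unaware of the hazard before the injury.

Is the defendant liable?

Yes — liable.

(1) public area — satisfied.
(a) condition ≥5 days old — holds.
(i) no assumed risk — met.
(ii) exclusive control — fails.
(b): T AND F → false.
(2): T OR F → true.
(3) during posted hours — holds.
Overall = T AND T AND T = true.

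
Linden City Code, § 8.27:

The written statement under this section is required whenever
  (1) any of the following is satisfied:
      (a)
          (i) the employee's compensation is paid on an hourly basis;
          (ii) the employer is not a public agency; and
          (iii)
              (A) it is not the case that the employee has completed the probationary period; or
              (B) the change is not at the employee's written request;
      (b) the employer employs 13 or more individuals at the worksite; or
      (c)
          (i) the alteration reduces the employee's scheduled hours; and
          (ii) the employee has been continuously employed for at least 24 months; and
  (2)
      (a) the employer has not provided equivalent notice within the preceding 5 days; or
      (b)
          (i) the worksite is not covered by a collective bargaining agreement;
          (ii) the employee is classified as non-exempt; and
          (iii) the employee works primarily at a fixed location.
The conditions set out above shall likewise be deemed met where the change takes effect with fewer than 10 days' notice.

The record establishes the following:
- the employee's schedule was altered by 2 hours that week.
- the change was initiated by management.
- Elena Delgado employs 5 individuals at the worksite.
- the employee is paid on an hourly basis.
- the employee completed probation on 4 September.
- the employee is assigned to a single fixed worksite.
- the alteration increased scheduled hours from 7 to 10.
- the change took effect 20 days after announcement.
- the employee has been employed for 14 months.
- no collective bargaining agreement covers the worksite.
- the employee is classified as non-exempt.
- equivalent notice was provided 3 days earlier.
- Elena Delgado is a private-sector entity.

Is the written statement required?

Yes — required.

(i) hourly-paid — met.
(ii) not (public agency) — holds.
(A) not (past probation) — not satisfied.
(B) not employee-requested — satisfied.
So (iii) is satisfied (F OR T).
(a) = T AND T AND T = true.
(b) ≥ 13 at site — not satisfied.
(i) hours reduced — not met.
(ii) tenure ≥ 24 mo. — fails.
So (c) is not satisfied (F AND F).
So (1) is satisfied (T OR F OR F).
(a) no recent notice — not satisfied.
(i) no CBA — met.
(ii) non-exempt — met.
(iii) fixed location — met.
(b) = T AND T AND T = true.
(2) = F OR T = true.
Overall: T AND T → true.
Exception (< 10 days' notice) — not satisfied.
Result: main true OR exception false → true.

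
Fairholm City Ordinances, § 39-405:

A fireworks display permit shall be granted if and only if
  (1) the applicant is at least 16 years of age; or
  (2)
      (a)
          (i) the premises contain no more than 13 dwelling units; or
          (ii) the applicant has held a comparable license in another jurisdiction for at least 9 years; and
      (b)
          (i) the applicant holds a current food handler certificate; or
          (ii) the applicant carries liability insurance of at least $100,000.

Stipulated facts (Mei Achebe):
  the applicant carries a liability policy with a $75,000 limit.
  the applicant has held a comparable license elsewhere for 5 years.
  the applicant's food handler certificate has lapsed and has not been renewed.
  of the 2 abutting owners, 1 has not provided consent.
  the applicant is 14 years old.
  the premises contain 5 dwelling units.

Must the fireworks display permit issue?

(1) age ≥ 16 — not met.
(i) ≤ 13 units — holds.
(ii) prior license ≥ 9 yr — not satisfied.
(a) = T OR F = true.
(i) food handler cert. — not met.
(ii) insurance ≥ $100,000 — not met.
So (b) is not satisfied (F OR F).
(2): T AND F → false.
Overall = F OR F = false.

No — denied.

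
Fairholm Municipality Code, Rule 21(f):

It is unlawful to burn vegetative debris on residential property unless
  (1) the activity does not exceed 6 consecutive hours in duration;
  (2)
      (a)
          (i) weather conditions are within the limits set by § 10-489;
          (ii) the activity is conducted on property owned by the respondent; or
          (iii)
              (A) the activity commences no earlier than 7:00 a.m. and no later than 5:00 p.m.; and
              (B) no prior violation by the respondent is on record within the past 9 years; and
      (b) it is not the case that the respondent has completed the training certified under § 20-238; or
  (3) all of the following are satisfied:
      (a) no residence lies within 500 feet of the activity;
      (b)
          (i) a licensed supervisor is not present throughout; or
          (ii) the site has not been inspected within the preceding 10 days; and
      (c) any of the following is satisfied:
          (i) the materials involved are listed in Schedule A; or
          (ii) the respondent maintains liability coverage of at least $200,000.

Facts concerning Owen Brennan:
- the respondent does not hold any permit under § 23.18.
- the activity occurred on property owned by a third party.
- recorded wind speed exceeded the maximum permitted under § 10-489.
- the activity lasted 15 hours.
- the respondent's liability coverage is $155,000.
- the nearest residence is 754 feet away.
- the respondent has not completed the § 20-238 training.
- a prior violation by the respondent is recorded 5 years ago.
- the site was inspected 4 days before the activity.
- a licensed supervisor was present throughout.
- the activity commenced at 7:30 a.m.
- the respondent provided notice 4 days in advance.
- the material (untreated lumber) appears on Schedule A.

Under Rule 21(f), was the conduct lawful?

No — unlawful.

(1) ≤ 6 hrs duration — not satisfied.
(i) weather ok — not met.
(ii) own property — not satisfied.
(A) start within hours — holds.
(B) no prior violation — not met.
So (iii) is not satisfied (T AND F).
So (a) is not satisfied (F OR F OR F).
(b) not (training certified) — holds.
(2) = F AND T = false.
(a) no residence in 500 ft — met.
(i) not (supervisor present) — fails.
(ii) not (site inspected) — not satisfied.
(b) = F OR F = false.
(i) Schedule A material — holds.
(ii) coverage ≥ $200,000 — not satisfied.
So (c) is satisfied (T OR F).
So (3) is not satisfied (T AND F AND T).
Overall: F OR F OR F → false.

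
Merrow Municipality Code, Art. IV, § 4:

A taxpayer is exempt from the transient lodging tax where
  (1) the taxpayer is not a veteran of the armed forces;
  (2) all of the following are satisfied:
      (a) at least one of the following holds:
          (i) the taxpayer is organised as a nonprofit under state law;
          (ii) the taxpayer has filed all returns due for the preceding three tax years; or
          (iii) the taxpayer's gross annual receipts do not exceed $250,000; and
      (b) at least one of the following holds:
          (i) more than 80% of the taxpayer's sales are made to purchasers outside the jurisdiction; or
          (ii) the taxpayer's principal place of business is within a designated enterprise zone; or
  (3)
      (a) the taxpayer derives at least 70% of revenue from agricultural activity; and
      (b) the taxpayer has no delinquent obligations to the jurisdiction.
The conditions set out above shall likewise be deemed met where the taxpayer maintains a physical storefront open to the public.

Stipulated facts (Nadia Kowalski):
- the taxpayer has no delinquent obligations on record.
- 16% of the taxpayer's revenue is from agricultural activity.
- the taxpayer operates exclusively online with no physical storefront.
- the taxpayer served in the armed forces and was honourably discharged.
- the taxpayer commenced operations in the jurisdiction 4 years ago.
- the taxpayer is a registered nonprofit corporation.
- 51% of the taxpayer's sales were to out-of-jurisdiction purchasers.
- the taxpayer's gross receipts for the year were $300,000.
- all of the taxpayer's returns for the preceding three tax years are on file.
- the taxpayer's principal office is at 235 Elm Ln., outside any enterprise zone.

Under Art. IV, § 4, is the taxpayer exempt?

No — not exempt.

(1) not (veteran) — not satisfied.
(i) nonprofit — satisfied.
(ii) returns current — satisfied.
(iii) receipts ≤ $250,000 — not met.
(a) = T OR T OR F = true.
(i) >80% out-of-jur. sales — fails.
(ii) in enterprise zone — not met.
(b) = F OR F = false.
(2) = T AND F = false.
(a) ≥70% agricultural — fails.
(b) no delinquency — met.
(3) = F AND T = false.
Overall: F OR F OR F → false.
Exception (has storefront) — not satisfied.
Result: main false OR exception false → false.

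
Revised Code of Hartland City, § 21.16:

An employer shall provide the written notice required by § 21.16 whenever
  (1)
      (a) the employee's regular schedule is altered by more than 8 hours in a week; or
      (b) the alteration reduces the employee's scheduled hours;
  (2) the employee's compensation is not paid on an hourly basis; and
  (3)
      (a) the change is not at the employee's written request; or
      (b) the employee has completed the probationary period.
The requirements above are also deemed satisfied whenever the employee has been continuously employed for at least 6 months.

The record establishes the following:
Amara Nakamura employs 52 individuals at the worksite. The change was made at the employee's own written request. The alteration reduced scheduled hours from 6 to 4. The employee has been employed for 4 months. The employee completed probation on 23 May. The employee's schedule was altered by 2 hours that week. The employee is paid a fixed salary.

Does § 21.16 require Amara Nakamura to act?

(a) schedule shift > 8h — not met.
(b) hours reduced — holds.
So (1) is satisfied (F OR T).
(2) not (hourly-paid) — met.
(a) not employee-requested — not met.
(b) past probation — satisfied.
(3): F OR T → true.
Overall = T AND T AND T = true.
Exception (tenure ≥ 6 mo.) — not satisfied.
Result: main true OR exception false → true.

Yes — required.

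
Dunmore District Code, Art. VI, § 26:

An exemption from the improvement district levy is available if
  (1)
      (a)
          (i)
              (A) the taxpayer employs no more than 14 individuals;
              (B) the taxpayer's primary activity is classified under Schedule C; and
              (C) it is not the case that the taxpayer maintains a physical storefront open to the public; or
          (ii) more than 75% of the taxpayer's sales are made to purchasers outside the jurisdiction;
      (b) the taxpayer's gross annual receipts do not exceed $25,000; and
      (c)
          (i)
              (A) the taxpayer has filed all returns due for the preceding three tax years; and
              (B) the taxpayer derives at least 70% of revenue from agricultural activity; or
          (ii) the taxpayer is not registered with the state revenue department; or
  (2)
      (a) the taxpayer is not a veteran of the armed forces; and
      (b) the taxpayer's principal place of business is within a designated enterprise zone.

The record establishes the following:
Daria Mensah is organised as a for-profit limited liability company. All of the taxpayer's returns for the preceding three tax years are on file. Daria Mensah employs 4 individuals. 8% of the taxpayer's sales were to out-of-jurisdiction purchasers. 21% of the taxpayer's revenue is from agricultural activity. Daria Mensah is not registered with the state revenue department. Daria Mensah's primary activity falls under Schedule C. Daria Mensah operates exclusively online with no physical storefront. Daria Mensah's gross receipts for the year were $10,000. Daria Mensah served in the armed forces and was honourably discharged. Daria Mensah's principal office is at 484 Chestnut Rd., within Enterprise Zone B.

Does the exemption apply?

(A) ≤ 14 employees — holds.
(B) Schedule C activity — holds.
(C) not (has storefront) — met.
(i) = T AND T AND T = true.
(ii) >75% out-of-jur. sales — not met.
(a) = T OR F = true.
(b) receipts ≤ $25,000 — satisfied.
(A) returns current — holds.
(B) ≥70% agricultural — not satisfied.
So (i) is not satisfied (T AND F).
(ii) not (state-registered) — met.
So (c) is satisfied (F OR T).
So (1) is satisfied (T AND T AND T).
(a) not (veteran) — not satisfied.
(b) in enterprise zone — satisfied.
(2) = F AND T = false.
Overall = T OR F = true.

Yes — exempt.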